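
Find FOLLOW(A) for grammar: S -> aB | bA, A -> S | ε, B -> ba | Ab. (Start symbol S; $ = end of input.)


$ ∈ FOLLOW(S). For each A -> αBβ: add FIRST(β)\{ε} to FOLLOW(B); if β nullable, add FOLLOW(A).
FOLLOW(A) = {$, b}


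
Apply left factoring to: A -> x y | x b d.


Common prefix: 'x'
Factored: A -> x A', A' -> y | b d


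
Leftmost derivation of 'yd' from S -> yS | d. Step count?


Derivation: S => yS => yd
Steps: 2


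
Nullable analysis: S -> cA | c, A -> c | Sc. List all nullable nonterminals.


A nonterminal is nullable iff some alternative derives ε (directly, or every symbol in it is nullable)
Nullable: {}


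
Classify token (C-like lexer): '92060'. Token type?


Pattern: digits only
Type: INTEGER_LITERAL


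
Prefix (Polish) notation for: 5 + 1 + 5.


left-to-right (same/higher precedence on left): tree is (+ (+ 5 1) 5)
Prefix: + + 5 1 5


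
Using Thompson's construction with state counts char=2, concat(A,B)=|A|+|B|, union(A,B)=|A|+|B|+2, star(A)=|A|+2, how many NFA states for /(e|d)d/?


Syntax tree has 3 char leaf(s), 1 union(s), 0 star(s)
chars contribute 3×2 = 6; each union adds +2; each star adds +2
Total: 6 + 2 + 0 = 8 states


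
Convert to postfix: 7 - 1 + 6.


Left to right (same or higher precedence on left)
Postfix: 7 1 - 6 +


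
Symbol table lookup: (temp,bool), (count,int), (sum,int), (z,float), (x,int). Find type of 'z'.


Lookup 'z' → type float


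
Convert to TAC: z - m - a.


Break into single-operator statements:
t1 = z - m
t2 = t1 - a


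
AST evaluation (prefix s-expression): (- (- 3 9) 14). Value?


Evaluate inner: (- 3 9) = -6
Evaluate root: (- -6 14) = -20
Result: -20


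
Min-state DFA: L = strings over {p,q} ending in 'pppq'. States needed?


Track the longest suffix of input matching a prefix of 'pppq': 5 classes (prefixes of length 0..4)
Minimal DFA: 5 states


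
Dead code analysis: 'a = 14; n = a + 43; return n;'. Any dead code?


a is read by n's definition; n is returned
No dead code


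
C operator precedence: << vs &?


'<<' is shift (level 8); '&' is bitwise AND (level 5)
Higher level binds tighter
'<<' has higher precedence than '&'


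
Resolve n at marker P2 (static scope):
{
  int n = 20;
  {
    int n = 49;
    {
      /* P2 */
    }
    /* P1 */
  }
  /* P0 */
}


P2's block does not declare n; resolves to the enclosing declaration at depth 1
n = 49


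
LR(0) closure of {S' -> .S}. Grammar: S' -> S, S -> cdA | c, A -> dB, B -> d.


Start: S' -> .S
For each item with dot before a nonterminal B, add B -> .γ for every B-production
Closure: [S' -> .S, S -> .cdA, S -> .c]


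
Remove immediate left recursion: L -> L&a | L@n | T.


Left-recursive alternatives: L&a, L@n; non-recursive: T
Introduce L': L -> TL', L' -> &aL' | @nL' | ε


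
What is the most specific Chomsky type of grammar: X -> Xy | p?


Left-linear: every RHS is a terminal or one nonterminal followed by a terminal
Classification: Type 3 (Regular)


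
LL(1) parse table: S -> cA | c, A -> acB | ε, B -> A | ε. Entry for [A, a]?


For [A, a]: 'a' ∈ FIRST(acB)
Entry: A -> acB


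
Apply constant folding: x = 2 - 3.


2 - 3 = -1 at compile time
Optimized: x = -1


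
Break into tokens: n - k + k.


Scan left to right, longest-match per lexeme
Tokens: ID(n), OP(-), ID(k), OP(+), ID(k)


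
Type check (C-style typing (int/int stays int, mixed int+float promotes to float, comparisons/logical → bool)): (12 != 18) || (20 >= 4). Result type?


Operand types: bool || bool
Rule: logical operators take bool operands and yield bool
Result type: bool


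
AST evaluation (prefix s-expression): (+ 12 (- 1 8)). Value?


Evaluate inner: (- 1 8) = -7
Evaluate root: (+ 12 -7) = 5
Result: 5


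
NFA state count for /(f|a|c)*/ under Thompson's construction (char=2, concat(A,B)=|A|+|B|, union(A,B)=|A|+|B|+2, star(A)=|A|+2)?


Syntax tree has 3 char leaf(s), 2 union(s), 1 star(s)
chars contribute 3×2 = 6; each union adds +2; each star adds +2
Total: 6 + 4 + 2 = 12 states


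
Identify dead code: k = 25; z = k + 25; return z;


k is read by z's definition; z is returned
No dead code


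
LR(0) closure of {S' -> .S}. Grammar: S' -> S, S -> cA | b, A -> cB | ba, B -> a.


Start: S' -> .S
For each item with dot before a nonterminal B, add B -> .γ for every B-production
Closure: [S' -> .S, S -> .cA, S -> .b]


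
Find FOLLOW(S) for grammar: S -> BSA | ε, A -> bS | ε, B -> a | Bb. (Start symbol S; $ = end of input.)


$ ∈ FOLLOW(S). For each A -> αBβ: add FIRST(β)\{ε} to FOLLOW(B); if β nullable, add FOLLOW(A).
FOLLOW(S) = {$, b}


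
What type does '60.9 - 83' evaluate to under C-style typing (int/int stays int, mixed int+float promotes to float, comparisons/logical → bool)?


Operand types: float - int
Rule: mixed int/float promotes to float; int/int stays int
Result type: float


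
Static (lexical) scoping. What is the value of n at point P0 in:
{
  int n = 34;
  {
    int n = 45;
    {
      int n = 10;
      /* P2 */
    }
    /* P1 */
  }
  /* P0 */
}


n declared in the same block as P0
n = 34


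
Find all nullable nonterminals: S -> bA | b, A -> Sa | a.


A nonterminal is nullable iff some alternative derives ε (directly, or every symbol in it is nullable)
Nullable: {}


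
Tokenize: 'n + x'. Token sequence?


Scan left to right, longest-match per lexeme
Tokens: ID(n), OP(+), ID(x)


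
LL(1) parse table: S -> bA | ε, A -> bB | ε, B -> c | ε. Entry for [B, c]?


For [B, c]: 'c' ∈ FIRST(c)
Entry: B -> c


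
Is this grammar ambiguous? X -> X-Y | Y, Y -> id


precedence layered via separate nonterminal Y: deterministic
Unambiguous


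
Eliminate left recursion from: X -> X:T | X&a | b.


Left-recursive alternatives: X:T, X&a; non-recursive: b
Introduce X': X -> bX', X' -> :TX' | &aX' | ε


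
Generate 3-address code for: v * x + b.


Break into single-operator statements:
t1 = v * x
t2 = t1 + b


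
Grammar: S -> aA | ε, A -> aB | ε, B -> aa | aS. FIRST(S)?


Per alternative of S: FIRST(aA) = {a}; FIRST(ε) = {ε}
FIRST(S) = {a, ε}


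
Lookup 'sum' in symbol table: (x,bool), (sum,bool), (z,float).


Lookup 'sum' → type bool


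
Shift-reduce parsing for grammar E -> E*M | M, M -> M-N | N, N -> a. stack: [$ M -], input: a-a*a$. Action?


no handle; shift 'a'
Action: shift


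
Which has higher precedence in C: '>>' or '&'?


'>>' is shift (level 8); '&' is bitwise AND (level 5)
Higher level binds tighter
'>>' has higher precedence than '&'


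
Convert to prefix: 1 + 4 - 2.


left-to-right (same/higher precedence on left): tree is (- (+ 1 4) 2)
Prefix: - + 1 4 2


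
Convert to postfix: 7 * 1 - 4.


Left to right (same or higher precedence on left)
Postfix: 7 1 * 4 -


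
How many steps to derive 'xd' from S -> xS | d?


Derivation: S => xS => xd
Steps: 2


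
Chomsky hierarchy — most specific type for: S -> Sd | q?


Left-linear: every RHS is a terminal or one nonterminal followed by a terminal
Classification: Type 3 (Regular)


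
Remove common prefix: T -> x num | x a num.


Common prefix: 'x'
Factored: T -> x T', T' -> num | a num


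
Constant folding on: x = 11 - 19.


11 - 19 = -8 at compile time
Optimized: x = -8


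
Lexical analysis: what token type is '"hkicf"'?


Pattern: double-quoted sequence
Type: STRING_LITERAL


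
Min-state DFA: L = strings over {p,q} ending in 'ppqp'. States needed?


Track the longest suffix of input matching a prefix of 'ppqp': 5 classes (prefixes of length 0..4)
Minimal DFA: 5 states


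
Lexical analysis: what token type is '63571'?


Pattern: digits only
Type: INTEGER_LITERAL


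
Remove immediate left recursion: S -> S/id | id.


Left-recursive alternatives: S/id; non-recursive: id
Introduce S': S -> idS', S' -> /idS' | ε


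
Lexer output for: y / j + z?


Scan left to right, longest-match per lexeme
Tokens: ID(y), OP(/), ID(j), OP(+), ID(z)


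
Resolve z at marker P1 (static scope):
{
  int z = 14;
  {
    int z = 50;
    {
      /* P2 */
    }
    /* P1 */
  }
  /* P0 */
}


z declared in the same block as P1
z = 50


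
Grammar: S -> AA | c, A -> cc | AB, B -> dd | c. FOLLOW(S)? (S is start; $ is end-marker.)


$ ∈ FOLLOW(S). For each A -> αBβ: add FIRST(β)\{ε} to FOLLOW(B); if β nullable, add FOLLOW(A).
FOLLOW(S) = {$}


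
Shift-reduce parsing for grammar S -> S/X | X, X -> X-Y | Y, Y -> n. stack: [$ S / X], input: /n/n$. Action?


handle 'S/X' on top; lookahead ∈ FOLLOW(S) = {/, $}
Action: reduce (S -> S/X)


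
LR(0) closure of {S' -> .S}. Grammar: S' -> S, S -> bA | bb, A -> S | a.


Start: S' -> .S
For each item with dot before a nonterminal B, add B -> .γ for every B-production
Closure: [S' -> .S, S -> .bA, S -> .bb]


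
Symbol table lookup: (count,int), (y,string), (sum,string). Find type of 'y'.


Lookup 'y' → type string


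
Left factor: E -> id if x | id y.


Common prefix: 'id'
Factored: E -> id E', E' -> if x | y


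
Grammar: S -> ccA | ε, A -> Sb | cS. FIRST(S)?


Per alternative of S: FIRST(ccA) = {c}; FIRST(ε) = {ε}
FIRST(S) = {c, ε}


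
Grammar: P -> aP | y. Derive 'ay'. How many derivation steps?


Derivation: P => aP => ay
Steps: 2


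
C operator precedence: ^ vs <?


'<' is relational (level 7); '^' is bitwise XOR (level 4)
Higher level binds tighter
'<' has higher precedence than '^'


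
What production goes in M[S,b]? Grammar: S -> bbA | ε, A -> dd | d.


For [S, b]: 'b' ∈ FIRST(bbA)
Entry: S -> bbA


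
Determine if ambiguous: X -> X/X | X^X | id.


'id/id^id' has two parse trees (no precedence encoded between / and ^)
Ambiguous


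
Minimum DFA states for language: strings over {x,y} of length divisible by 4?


Track length mod 4: states 0..3, accept at 0
Minimal DFA: 4 states


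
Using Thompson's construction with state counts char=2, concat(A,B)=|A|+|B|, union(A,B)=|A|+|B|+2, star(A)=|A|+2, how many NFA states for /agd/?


Syntax tree has 3 char leaf(s), 0 union(s), 0 star(s)
chars contribute 3×2 = 6; each union adds +2; each star adds +2
Total: 6 + 0 + 0 = 6 states


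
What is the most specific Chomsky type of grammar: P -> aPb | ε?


Single nonterminal LHS, but a^n b^n is not regular
Classification: Type 2 (Context-Free)


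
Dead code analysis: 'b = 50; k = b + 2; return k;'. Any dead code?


b is read by k's definition; k is returned
No dead code


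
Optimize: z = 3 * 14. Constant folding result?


3 * 14 = 42 at compile time
Optimized: z = 42


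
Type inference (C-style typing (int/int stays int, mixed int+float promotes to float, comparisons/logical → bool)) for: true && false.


Operand types: bool && bool
Rule: logical operators take bool operands and yield bool
Result type: bool


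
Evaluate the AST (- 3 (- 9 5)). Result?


Evaluate inner: (- 9 5) = 4
Evaluate root: (- 3 4) = -1
Result: -1


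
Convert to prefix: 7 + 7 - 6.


left-to-right (same/higher precedence on left): tree is (- (+ 7 7) 6)
Prefix: - + 7 7 6


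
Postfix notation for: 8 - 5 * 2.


* has higher precedence, evaluate 5*2 first
Postfix: 8 5 2 * -


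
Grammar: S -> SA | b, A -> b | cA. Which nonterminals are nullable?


A nonterminal is nullable iff some alternative derives ε (directly, or every symbol in it is nullable)
Nullable: {}


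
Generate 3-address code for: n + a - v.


Break into single-operator statements:
t1 = n + a
t2 = t1 - v


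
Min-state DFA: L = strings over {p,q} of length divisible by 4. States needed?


Track length mod 4: states 0..3, accept at 0
Minimal DFA: 4 states


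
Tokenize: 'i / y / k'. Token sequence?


Scan left to right, longest-match per lexeme
Tokens: ID(i), OP(/), ID(y), OP(/), ID(k)


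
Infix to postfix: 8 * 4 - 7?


Left to right (same or higher precedence on left)
Postfix: 8 4 * 7 -


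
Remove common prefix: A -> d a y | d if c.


Common prefix: 'd'
Factored: A -> d A', A' -> a y | if c


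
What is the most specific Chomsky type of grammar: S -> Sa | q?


Left-linear: every RHS is a terminal or one nonterminal followed by a terminal
Classification: Type 3 (Regular)


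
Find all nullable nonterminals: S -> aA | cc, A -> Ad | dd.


A nonterminal is nullable iff some alternative derives ε (directly, or every symbol in it is nullable)
Nullable: {}


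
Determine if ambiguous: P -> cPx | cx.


balanced c^n…x^n: each string has a unique parse
Unambiguous


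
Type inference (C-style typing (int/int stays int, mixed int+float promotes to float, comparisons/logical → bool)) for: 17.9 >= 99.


Operand types: float >= int
Rule: comparison yields bool
Result type: bool


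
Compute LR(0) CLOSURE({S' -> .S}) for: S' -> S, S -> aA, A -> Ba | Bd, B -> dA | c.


Start: S' -> .S
For each item with dot before a nonterminal B, add B -> .γ for every B-production
Closure: [S' -> .S, S -> .aA]


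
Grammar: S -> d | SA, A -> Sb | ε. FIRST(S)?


Per alternative of S: FIRST(d) = {d}; FIRST(SA) = {d}
FIRST(S) = {d}


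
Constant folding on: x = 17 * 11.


17 * 11 = 187 at compile time
Optimized: x = 187


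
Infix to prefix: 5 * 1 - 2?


left-to-right (same/higher precedence on left): tree is (- (* 5 1) 2)
Prefix: - * 5 1 2


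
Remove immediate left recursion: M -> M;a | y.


Left-recursive alternatives: M;a; non-recursive: y
Introduce M': M -> yM', M' -> ;aM' | ε


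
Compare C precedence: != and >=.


'>=' is relational (level 7); '!=' is equality (level 6)
Higher level binds tighter
'>=' has higher precedence than '!='


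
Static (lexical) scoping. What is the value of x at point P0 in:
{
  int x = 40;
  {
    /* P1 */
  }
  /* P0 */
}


x declared in the same block as P0
x = 40


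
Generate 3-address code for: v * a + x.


Break into single-operator statements:
t1 = v * a
t2 = t1 + x


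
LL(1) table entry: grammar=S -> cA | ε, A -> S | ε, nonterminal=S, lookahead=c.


For [S, c]: 'c' ∈ FIRST(cA)
Entry: S -> cA


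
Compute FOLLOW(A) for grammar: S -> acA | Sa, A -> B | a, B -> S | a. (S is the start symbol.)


$ ∈ FOLLOW(S). For each A -> αBβ: add FIRST(β)\{ε} to FOLLOW(B); if β nullable, add FOLLOW(A).
FOLLOW(A) = {$, a}


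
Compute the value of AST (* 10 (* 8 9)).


Evaluate inner: (* 8 9) = 72
Evaluate root: (* 10 72) = 720
Result: 720


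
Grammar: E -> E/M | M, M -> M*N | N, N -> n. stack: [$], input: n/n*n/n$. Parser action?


no handle on stack; shift 'n'
Action: shift


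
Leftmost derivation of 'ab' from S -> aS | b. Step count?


Derivation: S => aS => ab
Steps: 2


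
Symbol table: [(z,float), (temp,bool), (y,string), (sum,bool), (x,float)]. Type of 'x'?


Lookup 'x' → type float


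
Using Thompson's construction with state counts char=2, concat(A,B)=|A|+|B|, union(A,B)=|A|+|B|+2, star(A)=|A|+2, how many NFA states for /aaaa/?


Syntax tree has 4 char leaf(s), 0 union(s), 0 star(s)
chars contribute 4×2 = 8; each union adds +2; each star adds +2
Total: 8 + 0 + 0 = 8 states


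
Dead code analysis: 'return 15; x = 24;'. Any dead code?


statement follows a return and is unreachable
Dead: 'x = 24'


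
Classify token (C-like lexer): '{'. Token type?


Pattern: delimiter/punctuation
Type: PUNCTUATION


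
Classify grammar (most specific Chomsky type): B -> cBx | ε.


Single nonterminal LHS, but c^n x^n is not regular
Classification: Type 2 (Context-Free)


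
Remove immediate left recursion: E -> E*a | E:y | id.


Left-recursive alternatives: E*a, E:y; non-recursive: id
Introduce E': E -> idE', E' -> *aE' | :yE' | ε


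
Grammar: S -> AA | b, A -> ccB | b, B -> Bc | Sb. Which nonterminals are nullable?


A nonterminal is nullable iff some alternative derives ε (directly, or every symbol in it is nullable)
Nullable: {}


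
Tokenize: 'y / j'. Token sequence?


Scan left to right, longest-match per lexeme
Tokens: ID(y), OP(/), ID(j)


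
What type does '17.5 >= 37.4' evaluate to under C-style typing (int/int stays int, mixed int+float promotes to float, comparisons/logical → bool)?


Operand types: float >= float
Rule: comparison yields bool
Result type: bool


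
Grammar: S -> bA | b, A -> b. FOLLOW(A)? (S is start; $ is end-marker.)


$ ∈ FOLLOW(S). For each A -> αBβ: add FIRST(β)\{ε} to FOLLOW(B); if β nullable, add FOLLOW(A).
FOLLOW(A) = {$}


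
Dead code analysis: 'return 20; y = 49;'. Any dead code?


statement follows a return and is unreachable
Dead: 'y = 49'


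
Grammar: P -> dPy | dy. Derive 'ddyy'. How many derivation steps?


Derivation: P => dPy => ddyy
Steps: 2


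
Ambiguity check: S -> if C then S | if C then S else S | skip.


dangling else: 'if C then if C then skip else skip' parses two ways
Ambiguous


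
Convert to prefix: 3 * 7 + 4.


left-to-right (same/higher precedence on left): tree is (+ (* 3 7) 4)
Prefix: + * 3 7 4


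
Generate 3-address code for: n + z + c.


Break into single-operator statements:
t1 = n + z
t2 = t1 + c


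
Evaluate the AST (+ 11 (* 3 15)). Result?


Evaluate inner: (* 3 15) = 45
Evaluate root: (+ 11 45) = 56
Result: 56


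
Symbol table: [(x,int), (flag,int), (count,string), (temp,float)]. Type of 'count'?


Lookup 'count' → type string


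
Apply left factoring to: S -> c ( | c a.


Common prefix: 'c'
Factored: S -> c S', S' -> ( | a


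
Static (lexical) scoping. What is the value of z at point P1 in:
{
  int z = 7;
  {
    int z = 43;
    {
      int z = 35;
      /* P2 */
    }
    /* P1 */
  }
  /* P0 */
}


z declared in the same block as P1
z = 43


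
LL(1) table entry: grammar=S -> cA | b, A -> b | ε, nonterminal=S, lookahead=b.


For [S, b]: 'b' ∈ FIRST(b)
Entry: S -> b


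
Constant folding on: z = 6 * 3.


6 * 3 = 18 at compile time
Optimized: z = 18


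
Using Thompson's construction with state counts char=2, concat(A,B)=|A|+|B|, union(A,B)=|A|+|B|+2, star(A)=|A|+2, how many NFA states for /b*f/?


Syntax tree has 2 char leaf(s), 0 union(s), 1 star(s)
chars contribute 2×2 = 4; each union adds +2; each star adds +2
Total: 4 + 0 + 2 = 6 states


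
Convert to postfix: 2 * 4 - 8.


Left to right (same or higher precedence on left)
Postfix: 2 4 * 8 -


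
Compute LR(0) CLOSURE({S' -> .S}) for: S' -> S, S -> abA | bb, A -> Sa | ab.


Start: S' -> .S
For each item with dot before a nonterminal B, add B -> .γ for every B-production
Closure: [S' -> .S, S -> .abA, S -> .bb]


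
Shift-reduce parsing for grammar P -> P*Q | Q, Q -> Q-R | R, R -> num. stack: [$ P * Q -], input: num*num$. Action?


no handle; shift 'num'
Action: shift


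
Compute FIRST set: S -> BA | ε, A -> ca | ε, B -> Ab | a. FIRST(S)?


Per alternative of S: FIRST(BA) = {a, b, c}; FIRST(ε) = {ε}
FIRST(S) = {a, b, c, ε}


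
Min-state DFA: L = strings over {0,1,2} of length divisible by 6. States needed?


Track length mod 6: states 0..5, accept at 0
Minimal DFA: 6 states


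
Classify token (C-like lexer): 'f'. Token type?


Pattern: letter/underscore followed by alphanumerics, not a keyword
Type: IDENTIFIER


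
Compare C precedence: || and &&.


'&&' is logical AND (level 2); '||' is logical OR (level 1)
Higher level binds tighter
'&&' has higher precedence than '||'


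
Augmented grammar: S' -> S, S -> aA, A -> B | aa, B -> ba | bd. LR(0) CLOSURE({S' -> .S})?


Start: S' -> .S
For each item with dot before a nonterminal B, add B -> .γ for every B-production
Closure: [S' -> .S, S -> .aA]


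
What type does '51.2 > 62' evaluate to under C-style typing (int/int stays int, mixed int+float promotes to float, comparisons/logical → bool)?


Operand types: float > int
Rule: comparison yields bool
Result type: bool


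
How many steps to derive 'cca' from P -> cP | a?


Derivation: P => cP => ccP => cca
Steps: 3


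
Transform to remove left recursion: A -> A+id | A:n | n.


Left-recursive alternatives: A+id, A:n; non-recursive: n
Introduce A': A -> nA', A' -> +idA' | :nA' | ε


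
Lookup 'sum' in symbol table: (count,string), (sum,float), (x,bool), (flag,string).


Lookup 'sum' → type float


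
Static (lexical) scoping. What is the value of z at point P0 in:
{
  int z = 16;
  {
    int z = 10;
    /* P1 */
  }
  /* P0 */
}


z declared in the same block as P0
z = 16


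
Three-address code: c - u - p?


Break into single-operator statements:
t1 = c - u
t2 = t1 - p


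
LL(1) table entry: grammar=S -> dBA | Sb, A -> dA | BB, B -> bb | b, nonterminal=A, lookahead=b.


For [A, b]: 'b' ∈ FIRST(BB)
Entry: A -> BB


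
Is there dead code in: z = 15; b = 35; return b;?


z is assigned but never read
Dead: 'z = 15'


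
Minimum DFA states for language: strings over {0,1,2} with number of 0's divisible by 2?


Track (count of 0) mod 2: states 0..1, accept at 0
Minimal DFA: 2 states


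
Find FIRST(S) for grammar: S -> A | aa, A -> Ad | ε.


Per alternative of S: FIRST(A) = {d, ε}; FIRST(aa) = {a}
FIRST(S) = {a, d, ε}


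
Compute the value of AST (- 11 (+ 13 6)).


Evaluate inner: (+ 13 6) = 19
Evaluate root: (- 11 19) = -8
Result: -8


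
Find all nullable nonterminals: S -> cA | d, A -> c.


A nonterminal is nullable iff some alternative derives ε (directly, or every symbol in it is nullable)
Nullable: {}


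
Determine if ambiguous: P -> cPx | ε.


balanced c^n…x^n: each string has a unique parse
Unambiguous


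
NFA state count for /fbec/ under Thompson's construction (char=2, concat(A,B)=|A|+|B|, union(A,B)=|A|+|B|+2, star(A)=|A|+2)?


Syntax tree has 4 char leaf(s), 0 union(s), 0 star(s)
chars contribute 4×2 = 8; each union adds +2; each star adds +2
Total: 8 + 0 + 0 = 8 states


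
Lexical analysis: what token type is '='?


Pattern: operator symbol
Type: OPERATOR


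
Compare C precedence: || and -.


'-' is additive (level 9); '||' is logical OR (level 1)
Higher level binds tighter
'-' has higher precedence than '||'


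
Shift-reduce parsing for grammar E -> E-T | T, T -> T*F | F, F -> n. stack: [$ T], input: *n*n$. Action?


shift '*' to continue T -> T*F
Action: shift


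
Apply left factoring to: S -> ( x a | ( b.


Common prefix: '('
Factored: S -> ( S', S' -> x a | b


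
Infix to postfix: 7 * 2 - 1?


Left to right (same or higher precedence on left)
Postfix: 7 2 * 1 -


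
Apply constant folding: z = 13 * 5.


13 * 5 = 65 at compile time
Optimized: z = 65


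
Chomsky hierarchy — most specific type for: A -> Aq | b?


Left-linear: every RHS is a terminal or one nonterminal followed by a terminal
Classification: Type 3 (Regular)


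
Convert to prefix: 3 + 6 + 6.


left-to-right (same/higher precedence on left): tree is (+ (+ 3 6) 6)
Prefix: + + 3 6 6


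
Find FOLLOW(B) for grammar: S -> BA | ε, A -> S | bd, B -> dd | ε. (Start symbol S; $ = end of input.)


$ ∈ FOLLOW(S). For each A -> αBβ: add FIRST(β)\{ε} to FOLLOW(B); if β nullable, add FOLLOW(A).
FOLLOW(B) = {$, b, d}


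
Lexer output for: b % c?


Scan left to right, longest-match per lexeme
Tokens: ID(b), OP(%), ID(c)


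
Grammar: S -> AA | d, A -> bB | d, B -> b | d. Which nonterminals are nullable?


A nonterminal is nullable iff some alternative derives ε (directly, or every symbol in it is nullable)
Nullable: {}


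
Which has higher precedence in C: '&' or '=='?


'==' is equality (level 6); '&' is bitwise AND (level 5)
Higher level binds tighter
'==' has higher precedence than '&'


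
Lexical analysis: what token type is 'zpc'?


Pattern: letter/underscore followed by alphanumerics, not a keyword
Type: IDENTIFIER


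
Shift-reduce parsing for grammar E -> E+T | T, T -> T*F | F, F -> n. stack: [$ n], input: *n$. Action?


'n' on top is the handle for F -> n
Action: reduce (F -> n)


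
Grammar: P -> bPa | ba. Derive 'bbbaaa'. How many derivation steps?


Derivation: P => bPa => bbPaa => bbbaaa
Steps: 3


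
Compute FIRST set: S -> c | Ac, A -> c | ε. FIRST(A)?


Per alternative of A: FIRST(c) = {c}; FIRST(ε) = {ε}
FIRST(A) = {c, ε}


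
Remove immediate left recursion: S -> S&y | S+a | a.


Left-recursive alternatives: S&y, S+a; non-recursive: a
Introduce S': S -> aS', S' -> &yS' | +aS' | ε


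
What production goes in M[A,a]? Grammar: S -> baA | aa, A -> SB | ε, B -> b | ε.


For [A, a]: 'a' ∈ FIRST(SB)
Entry: A -> SB


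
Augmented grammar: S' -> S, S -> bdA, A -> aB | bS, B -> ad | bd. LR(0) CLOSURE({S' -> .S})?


Start: S' -> .S
For each item with dot before a nonterminal B, add B -> .γ for every B-production
Closure: [S' -> .S, S -> .bdA]


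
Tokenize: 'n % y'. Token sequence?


Scan left to right, longest-match per lexeme
Tokens: ID(n), OP(%), ID(y)


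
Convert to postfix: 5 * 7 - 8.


Left to right (same or higher precedence on left)
Postfix: 5 7 * 8 -


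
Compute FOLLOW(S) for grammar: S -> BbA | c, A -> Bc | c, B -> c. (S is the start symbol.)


$ ∈ FOLLOW(S). For each A -> αBβ: add FIRST(β)\{ε} to FOLLOW(B); if β nullable, add FOLLOW(A).
FOLLOW(S) = {$}


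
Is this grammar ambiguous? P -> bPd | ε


balanced b^n…d^n: each string has a unique parse
Unambiguous


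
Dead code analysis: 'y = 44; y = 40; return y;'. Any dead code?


first assignment to y is overwritten before any read
Dead: 'y = 44'


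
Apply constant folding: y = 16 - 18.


16 - 18 = -2 at compile time
Optimized: y = -2


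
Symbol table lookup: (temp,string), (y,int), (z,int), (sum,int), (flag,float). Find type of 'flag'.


Lookup 'flag' → type float


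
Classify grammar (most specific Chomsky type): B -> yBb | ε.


Single nonterminal LHS, but y^n b^n is not regular
Classification: Type 2 (Context-Free)


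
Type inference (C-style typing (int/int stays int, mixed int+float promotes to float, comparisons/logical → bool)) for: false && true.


Operand types: bool && bool
Rule: logical operators take bool operands and yield bool
Result type: bool


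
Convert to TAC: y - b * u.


Break into single-operator statements:
t1 = b * u
t2 = y - t1


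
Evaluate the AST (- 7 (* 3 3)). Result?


Evaluate inner: (* 3 3) = 9
Evaluate root: (- 7 9) = -2
Result: -2


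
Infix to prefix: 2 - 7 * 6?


'*' binds tighter: tree is (- 2 (* 7 6))
Prefix: - 2 * 7 6


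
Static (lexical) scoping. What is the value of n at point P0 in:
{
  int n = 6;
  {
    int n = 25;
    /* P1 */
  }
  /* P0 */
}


n declared in the same block as P0
n = 6


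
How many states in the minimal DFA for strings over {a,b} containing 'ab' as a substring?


KMP-style automaton: 2 progress states + 1 absorbing accept = 3
Minimal DFA: 3 states


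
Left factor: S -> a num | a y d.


Common prefix: 'a'
Factored: S -> a S', S' -> num | y d


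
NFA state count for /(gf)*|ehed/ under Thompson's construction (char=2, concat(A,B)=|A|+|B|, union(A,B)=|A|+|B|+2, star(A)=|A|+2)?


Syntax tree has 6 char leaf(s), 1 union(s), 1 star(s)
chars contribute 6×2 = 12; each union adds +2; each star adds +2
Total: 12 + 2 + 2 = 16 states


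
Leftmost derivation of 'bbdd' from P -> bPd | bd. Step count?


Derivation: P => bPd => bbdd
Steps: 2


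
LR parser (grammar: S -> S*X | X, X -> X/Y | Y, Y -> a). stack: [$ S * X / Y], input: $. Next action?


handle 'X/Y' on top
Action: reduce (X -> X/Y)


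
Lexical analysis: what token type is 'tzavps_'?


Pattern: letter/underscore followed by alphanumerics, not a keyword
Type: IDENTIFIER


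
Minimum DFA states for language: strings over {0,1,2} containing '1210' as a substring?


KMP-style automaton: 4 progress states + 1 absorbing accept = 5
Minimal DFA: 5 states


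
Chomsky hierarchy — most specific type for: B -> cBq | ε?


Single nonterminal LHS, but c^n q^n is not regular
Classification: Type 2 (Context-Free)


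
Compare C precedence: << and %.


'%' is multiplicative (level 10); '<<' is shift (level 8)
Higher level binds tighter
'%' has higher precedence than '<<'


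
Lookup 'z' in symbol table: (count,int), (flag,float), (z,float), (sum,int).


Lookup 'z' → type float


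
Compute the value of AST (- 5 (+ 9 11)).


Evaluate inner: (+ 9 11) = 20
Evaluate root: (- 5 20) = -15
Result: -15


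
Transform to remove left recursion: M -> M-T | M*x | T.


Left-recursive alternatives: M-T, M*x; non-recursive: T
Introduce M': M -> TM', M' -> -TM' | *xM' | ε


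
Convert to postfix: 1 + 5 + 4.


Left to right (same or higher precedence on left)
Postfix: 1 5 + 4 +


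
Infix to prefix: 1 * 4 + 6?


left-to-right (same/higher precedence on left): tree is (+ (* 1 4) 6)
Prefix: + * 1 4 6


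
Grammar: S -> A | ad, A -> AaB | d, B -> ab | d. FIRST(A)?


Per alternative of A: FIRST(AaB) = {d}; FIRST(d) = {d}
FIRST(A) = {d}


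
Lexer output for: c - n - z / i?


Scan left to right, longest-match per lexeme
Tokens: ID(c), OP(-), ID(n), OP(-), ID(z), OP(/), ID(i)


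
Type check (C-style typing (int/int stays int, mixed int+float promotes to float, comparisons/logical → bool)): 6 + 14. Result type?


Operand types: int + int
Rule: mixed int/float promotes to float; int/int stays int
Result type: int


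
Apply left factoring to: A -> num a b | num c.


Common prefix: 'num'
Factored: A -> num A', A' -> a b | c


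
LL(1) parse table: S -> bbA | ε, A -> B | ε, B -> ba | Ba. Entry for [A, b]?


For [A, b]: 'b' ∈ FIRST(B)
Entry: A -> B


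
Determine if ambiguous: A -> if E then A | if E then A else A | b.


dangling else: 'if E then if E then b else b' parses two ways
Ambiguous


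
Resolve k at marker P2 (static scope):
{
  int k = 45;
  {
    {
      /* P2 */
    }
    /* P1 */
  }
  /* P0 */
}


P2's block does not declare k; resolves to the enclosing declaration at depth 0
k = 45


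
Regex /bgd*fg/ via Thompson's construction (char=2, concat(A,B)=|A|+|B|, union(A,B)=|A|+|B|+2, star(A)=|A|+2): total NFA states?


Syntax tree has 5 char leaf(s), 0 union(s), 1 star(s)
chars contribute 5×2 = 10; each union adds +2; each star adds +2
Total: 10 + 0 + 2 = 12 states


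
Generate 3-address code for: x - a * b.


Break into single-operator statements:
t1 = a * b
t2 = x - t1


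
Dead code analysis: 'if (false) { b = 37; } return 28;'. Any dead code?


condition is constant false, so the whole block is unreachable
Dead: 'if (false) { b = 37; }'


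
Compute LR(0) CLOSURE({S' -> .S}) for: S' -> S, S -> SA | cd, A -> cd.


Start: S' -> .S
For each item with dot before a nonterminal B, add B -> .γ for every B-production
Closure: [S' -> .S, S -> .SA, S -> .cd]


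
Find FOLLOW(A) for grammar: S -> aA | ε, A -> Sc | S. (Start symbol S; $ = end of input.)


$ ∈ FOLLOW(S). For each A -> αBβ: add FIRST(β)\{ε} to FOLLOW(B); if β nullable, add FOLLOW(A).
FOLLOW(A) = {$, c}


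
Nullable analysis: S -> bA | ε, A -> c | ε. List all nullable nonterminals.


A nonterminal is nullable iff some alternative derives ε (directly, or every symbol in it is nullable)
Nullable: {A, S}


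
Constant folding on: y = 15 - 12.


15 - 12 = 3 at compile time
Optimized: y = 3


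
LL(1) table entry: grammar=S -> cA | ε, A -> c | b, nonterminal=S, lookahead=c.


For [S, c]: 'c' ∈ FIRST(cA)
Entry: S -> cA


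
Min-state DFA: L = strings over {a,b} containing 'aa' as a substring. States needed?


KMP-style automaton: 2 progress states + 1 absorbing accept = 3
Minimal DFA: 3 states


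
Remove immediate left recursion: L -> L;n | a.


Left-recursive alternatives: L;n; non-recursive: a
Introduce L': L -> aL', L' -> ;nL' | ε


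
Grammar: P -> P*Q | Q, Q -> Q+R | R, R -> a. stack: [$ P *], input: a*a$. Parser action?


no handle ('P*' is not any RHS); shift 'a'
Action: shift


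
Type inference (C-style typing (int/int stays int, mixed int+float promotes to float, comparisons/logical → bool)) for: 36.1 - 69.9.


Operand types: float - float
Rule: mixed int/float promotes to float; int/int stays int
Result type: float


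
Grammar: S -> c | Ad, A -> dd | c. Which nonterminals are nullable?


A nonterminal is nullable iff some alternative derives ε (directly, or every symbol in it is nullable)
Nullable: {}


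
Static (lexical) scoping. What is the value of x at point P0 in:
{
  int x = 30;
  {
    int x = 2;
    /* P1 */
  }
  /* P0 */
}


x declared in the same block as P0
x = 30


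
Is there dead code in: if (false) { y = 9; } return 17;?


condition is constant false, so the whole block is unreachable
Dead: 'if (false) { y = 9; }'


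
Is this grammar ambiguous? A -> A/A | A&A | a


'a/a&a' has two parse trees (no precedence encoded between / and &)
Ambiguous


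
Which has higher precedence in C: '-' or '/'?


'/' is multiplicative (level 10); '-' is additive (level 9)
Higher level binds tighter
'/' has higher precedence than '-'


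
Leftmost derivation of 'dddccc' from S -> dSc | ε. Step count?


Derivation: S => dSc => ddScc => dddSccc => dddccc
Steps: 4


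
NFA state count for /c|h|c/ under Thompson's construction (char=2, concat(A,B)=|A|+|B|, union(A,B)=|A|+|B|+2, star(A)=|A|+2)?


Syntax tree has 3 char leaf(s), 2 union(s), 0 star(s)
chars contribute 3×2 = 6; each union adds +2; each star adds +2
Total: 6 + 4 + 0 = 10 states


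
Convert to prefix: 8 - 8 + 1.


left-to-right (same/higher precedence on left): tree is (+ (- 8 8) 1)
Prefix: + - 8 8 1


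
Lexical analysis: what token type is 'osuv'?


Pattern: letter/underscore followed by alphanumerics, not a keyword
Type: IDENTIFIER


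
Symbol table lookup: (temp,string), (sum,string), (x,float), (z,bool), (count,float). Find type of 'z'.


Lookup 'z' → type bool


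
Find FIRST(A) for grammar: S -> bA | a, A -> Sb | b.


Per alternative of A: FIRST(Sb) = {a, b}; FIRST(b) = {b}
FIRST(A) = {a, b}


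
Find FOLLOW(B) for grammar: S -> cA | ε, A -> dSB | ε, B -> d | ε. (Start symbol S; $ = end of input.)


$ ∈ FOLLOW(S). For each A -> αBβ: add FIRST(β)\{ε} to FOLLOW(B); if β nullable, add FOLLOW(A).
FOLLOW(B) = {$, d}


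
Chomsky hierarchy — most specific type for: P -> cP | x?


Right-linear: every RHS is a terminal or a terminal followed by one nonterminal
Classification: Type 3 (Regular)


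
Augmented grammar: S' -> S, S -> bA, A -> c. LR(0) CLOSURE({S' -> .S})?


Start: S' -> .S
For each item with dot before a nonterminal B, add B -> .γ for every B-production
Closure: [S' -> .S, S -> .bA]


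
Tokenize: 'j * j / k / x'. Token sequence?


Scan left to right, longest-match per lexeme
Tokens: ID(j), OP(*), ID(j), OP(/), ID(k), OP(/), ID(x)


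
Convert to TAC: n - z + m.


Break into single-operator statements:
t1 = n - z
t2 = t1 + m


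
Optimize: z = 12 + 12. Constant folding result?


12 + 12 = 24 at compile time
Optimized: z = 24


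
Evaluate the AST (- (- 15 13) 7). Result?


Evaluate inner: (- 15 13) = 2
Evaluate root: (- 2 7) = -5
Result: -5


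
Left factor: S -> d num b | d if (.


Common prefix: 'd'
Factored: S -> d S', S' -> num b | if (


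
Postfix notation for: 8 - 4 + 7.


Left to right (same or higher precedence on left)
Postfix: 8 4 - 7 +


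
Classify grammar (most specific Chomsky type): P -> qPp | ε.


Single nonterminal LHS, but q^n p^n is not regular
Classification: Type 2 (Context-Free)


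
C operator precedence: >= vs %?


'%' is multiplicative (level 10); '>=' is relational (level 7)
Higher level binds tighter
'%' has higher precedence than '>='


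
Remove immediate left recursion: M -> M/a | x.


Left-recursive alternatives: M/a; non-recursive: x
Introduce M': M -> xM', M' -> /aM' | ε


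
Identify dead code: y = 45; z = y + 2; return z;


y is read by z's definition; z is returned
No dead code


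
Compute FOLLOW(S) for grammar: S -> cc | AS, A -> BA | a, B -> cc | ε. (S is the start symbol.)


$ ∈ FOLLOW(S). For each A -> αBβ: add FIRST(β)\{ε} to FOLLOW(B); if β nullable, add FOLLOW(A).
FOLLOW(S) = {$}


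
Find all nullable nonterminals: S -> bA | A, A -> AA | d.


A nonterminal is nullable iff some alternative derives ε (directly, or every symbol in it is nullable)
Nullable: {}


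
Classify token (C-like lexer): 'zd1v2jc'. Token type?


Pattern: letter/underscore followed by alphanumerics, not a keyword
Type: IDENTIFIER


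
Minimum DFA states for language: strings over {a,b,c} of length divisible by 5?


Track length mod 5: states 0..4, accept at 0
Minimal DFA: 5 states


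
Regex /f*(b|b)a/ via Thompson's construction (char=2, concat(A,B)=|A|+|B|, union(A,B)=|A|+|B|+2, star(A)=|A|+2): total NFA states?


Syntax tree has 4 char leaf(s), 1 union(s), 1 star(s)
chars contribute 4×2 = 8; each union adds +2; each star adds +2
Total: 8 + 2 + 2 = 12 states


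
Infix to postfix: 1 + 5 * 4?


* has higher precedence, evaluate 5*4 first
Postfix: 1 5 4 * +


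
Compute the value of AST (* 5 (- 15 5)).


Evaluate inner: (- 15 5) = 10
Evaluate root: (* 5 10) = 50
Result: 50


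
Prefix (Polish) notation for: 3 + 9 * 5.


'*' binds tighter: tree is (+ 3 (* 9 5))
Prefix: + 3 * 9 5


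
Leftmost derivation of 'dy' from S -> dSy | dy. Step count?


Derivation: S => dy
Steps: 1


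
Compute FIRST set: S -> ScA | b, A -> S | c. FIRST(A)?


Per alternative of A: FIRST(S) = {b}; FIRST(c) = {c}
FIRST(A) = {b, c}


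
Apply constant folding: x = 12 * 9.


12 * 9 = 108 at compile time
Optimized: x = 108


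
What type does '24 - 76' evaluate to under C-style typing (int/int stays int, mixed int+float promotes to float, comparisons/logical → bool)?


Operand types: int - int
Rule: mixed int/float promotes to float; int/int stays int
Result type: int


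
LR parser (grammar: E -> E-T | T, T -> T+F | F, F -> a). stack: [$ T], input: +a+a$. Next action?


shift '+' to continue T -> T+F
Action: shift


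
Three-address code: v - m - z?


Break into single-operator statements:
t1 = v - m
t2 = t1 - z


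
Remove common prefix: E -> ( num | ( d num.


Common prefix: '('
Factored: E -> ( E', E' -> num | d num


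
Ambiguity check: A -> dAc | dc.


balanced d^n…c^n: each string has a unique parse
Unambiguous


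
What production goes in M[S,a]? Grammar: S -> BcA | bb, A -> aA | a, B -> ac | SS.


For [S, a]: 'a' ∈ FIRST(BcA)
Entry: S -> BcA


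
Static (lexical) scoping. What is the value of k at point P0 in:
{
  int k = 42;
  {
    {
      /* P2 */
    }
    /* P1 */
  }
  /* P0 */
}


k declared in the same block as P0
k = 42


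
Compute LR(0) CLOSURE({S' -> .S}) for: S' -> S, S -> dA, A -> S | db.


Start: S' -> .S
For each item with dot before a nonterminal B, add B -> .γ for every B-production
Closure: [S' -> .S, S -> .dA]


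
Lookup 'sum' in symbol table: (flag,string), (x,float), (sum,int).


Lookup 'sum' → type int


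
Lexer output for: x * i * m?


Scan left to right, longest-match per lexeme
Tokens: ID(x), OP(*), ID(i), OP(*), ID(m)
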